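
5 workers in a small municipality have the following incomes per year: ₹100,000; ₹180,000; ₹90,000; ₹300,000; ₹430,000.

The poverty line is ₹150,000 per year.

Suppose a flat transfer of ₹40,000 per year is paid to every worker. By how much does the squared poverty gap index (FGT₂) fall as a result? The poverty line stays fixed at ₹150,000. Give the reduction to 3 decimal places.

0.050

Before: below the line — ₹90,000, ₹100,000; squared poverty gap index (FGT₂) = 0.05422.
After the ₹40,000 transfer: below the line — ₹130,000, ₹140,000; squared poverty gap index (FGT₂) = 0.00444.
Reduction = 0.05422 − 0.00444 = 0.050.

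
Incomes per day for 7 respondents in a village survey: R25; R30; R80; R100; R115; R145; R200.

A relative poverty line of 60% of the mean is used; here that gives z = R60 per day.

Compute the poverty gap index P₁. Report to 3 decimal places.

0.155

Below z: R25, R30 (q = 2 of N = 7).
Relative gaps: (60−25)/60 = 0.5833; (60−30)/60 = 0.5000.
Σ = 1.083333. Dividing by the full population N = 7 gives P₁ = 0.155.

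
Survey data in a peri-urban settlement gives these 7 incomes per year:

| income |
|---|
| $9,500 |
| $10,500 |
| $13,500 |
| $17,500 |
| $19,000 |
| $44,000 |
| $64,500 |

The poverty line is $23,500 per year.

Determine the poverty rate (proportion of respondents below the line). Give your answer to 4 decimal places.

5 of the 7 respondents have income below $23,500.
H = 5/7 = 0.7143.

0.7143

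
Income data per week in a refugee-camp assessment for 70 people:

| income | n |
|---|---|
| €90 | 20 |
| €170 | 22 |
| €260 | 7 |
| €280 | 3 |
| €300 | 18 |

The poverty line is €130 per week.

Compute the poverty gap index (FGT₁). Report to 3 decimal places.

Below the line: 20×€90 (q = 20 of N = 70).
Relative gaps: (130−90)/130 = 0.3077 (×20).
Σ = 6.153846. Dividing by the full population N = 70 gives P₁ = 0.088.

0.088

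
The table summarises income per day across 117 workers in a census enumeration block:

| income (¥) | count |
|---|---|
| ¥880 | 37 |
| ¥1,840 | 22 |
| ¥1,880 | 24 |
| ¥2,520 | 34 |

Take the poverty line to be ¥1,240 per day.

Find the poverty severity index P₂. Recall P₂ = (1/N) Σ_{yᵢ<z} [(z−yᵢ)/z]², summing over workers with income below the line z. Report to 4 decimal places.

0.0267

Incomes under z: 37×¥880 (q = 37 of N = 117).
Normalized shortfalls: (1240−880)/1240 = 0.2903 (×37).
Squared: 0.0843 (×37).
Sum = 3.118626; P₂ = 3.118626 / 117 = 0.0267.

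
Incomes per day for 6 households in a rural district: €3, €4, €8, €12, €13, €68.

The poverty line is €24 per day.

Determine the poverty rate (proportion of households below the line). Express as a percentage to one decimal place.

5 of the 6 households have income below €24.
H = 5/6 = 83.3%.

83.3%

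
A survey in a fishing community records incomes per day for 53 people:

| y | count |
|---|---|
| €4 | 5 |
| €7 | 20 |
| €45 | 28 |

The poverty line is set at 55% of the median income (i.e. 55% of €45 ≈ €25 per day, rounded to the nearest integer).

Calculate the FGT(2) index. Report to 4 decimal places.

Below z: 5×€4, 20×€7 (q = 25 of N = 53).
Normalized shortfalls: (25−4)/25 = 0.8400 (×5); (25−7)/25 = 0.7200 (×20).
Squared: 0.7056 (×5); 0.5184 (×20).
Sum = 13.896000; P₂ = 13.896000 / 53 = 0.2622.

0.2622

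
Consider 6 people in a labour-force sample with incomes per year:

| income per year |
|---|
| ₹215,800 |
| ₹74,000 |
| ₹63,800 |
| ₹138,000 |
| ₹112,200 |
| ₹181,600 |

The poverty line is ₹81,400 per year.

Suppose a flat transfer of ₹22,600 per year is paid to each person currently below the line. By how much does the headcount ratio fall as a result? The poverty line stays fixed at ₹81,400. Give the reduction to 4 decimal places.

Before: below the line — ₹63,800, ₹74,000; headcount ratio = 0.333333.
After the ₹22,600 transfer: below the line — none; headcount ratio = 0.000000.
Reduction = 0.333333 − 0.000000 = 0.3333.

0.3333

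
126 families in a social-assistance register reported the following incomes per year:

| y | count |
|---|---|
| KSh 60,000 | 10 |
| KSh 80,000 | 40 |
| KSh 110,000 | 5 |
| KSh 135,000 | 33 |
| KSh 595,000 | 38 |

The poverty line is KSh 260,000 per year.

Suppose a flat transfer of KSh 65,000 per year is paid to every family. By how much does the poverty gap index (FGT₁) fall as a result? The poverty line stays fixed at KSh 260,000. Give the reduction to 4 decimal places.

0.1746

Before: below the line — 10×KSh 60,000, 40×KSh 80,000, 5×KSh 110,000, 33×KSh 135,000; poverty gap index (FGT₁) = 0.429640.
After the KSh 65,000 transfer: below the line — 10×KSh 125,000, 40×KSh 145,000, 5×KSh 175,000, 33×KSh 200,000; poverty gap index (FGT₁) = 0.255037.
Reduction = 0.429640 − 0.255037 = 0.1746.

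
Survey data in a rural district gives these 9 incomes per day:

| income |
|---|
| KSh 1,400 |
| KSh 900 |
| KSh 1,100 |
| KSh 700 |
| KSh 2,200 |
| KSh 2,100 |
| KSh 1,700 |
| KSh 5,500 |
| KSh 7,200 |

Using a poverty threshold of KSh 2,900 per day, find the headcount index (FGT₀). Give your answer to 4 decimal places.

7 of the 9 individuals have income below KSh 2,900.
H = 7/9 = 0.7778.

0.7778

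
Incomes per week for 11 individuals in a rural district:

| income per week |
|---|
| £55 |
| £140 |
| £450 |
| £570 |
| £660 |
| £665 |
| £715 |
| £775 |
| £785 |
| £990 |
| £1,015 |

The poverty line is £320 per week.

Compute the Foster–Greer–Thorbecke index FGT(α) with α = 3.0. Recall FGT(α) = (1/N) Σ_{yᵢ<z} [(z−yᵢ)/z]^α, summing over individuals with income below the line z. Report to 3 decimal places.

0.068

Below the line: £55, £140 (q = 2 of N = 11).
Normalized shortfalls: (320−55)/320 = 0.8281; (320−140)/320 = 0.5625.
Raised to α = 3.0: 0.56792; 0.17798.
Sum = 0.745899; FGT(3.0) = 0.745899 / 11 = 0.068.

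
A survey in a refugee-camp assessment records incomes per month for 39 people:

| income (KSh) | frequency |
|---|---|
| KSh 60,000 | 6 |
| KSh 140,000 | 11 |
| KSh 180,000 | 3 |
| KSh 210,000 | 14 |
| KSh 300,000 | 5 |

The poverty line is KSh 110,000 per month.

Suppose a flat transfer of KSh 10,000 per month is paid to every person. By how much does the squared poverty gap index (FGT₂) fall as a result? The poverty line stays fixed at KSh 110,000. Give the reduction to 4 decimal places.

0.0114

Before: below the line — 6×KSh 60,000; squared poverty gap index (FGT₂) = 0.031786.
After the KSh 10,000 transfer: below the line — 6×KSh 70,000; squared poverty gap index (FGT₂) = 0.020343.
Reduction = 0.031786 − 0.020343 = 0.0114.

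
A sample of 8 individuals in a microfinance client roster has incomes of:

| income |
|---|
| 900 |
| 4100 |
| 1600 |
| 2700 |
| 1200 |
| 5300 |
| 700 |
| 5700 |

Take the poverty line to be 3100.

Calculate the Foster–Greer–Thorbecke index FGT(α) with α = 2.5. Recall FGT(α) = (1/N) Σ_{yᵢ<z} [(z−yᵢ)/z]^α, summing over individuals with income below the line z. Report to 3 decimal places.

0.177

Below z: 700, 900, 1200, 1600, 2700 (q = 5 of N = 8).
Normalized shortfalls: (3100−700)/3100 = 0.7742; (3100−900)/3100 = 0.7097; (3100−1200)/3100 = 0.6129; (3100−1600)/3100 = 0.4839; (3100−2700)/3100 = 0.1290.
Raised to α = 2.5: 0.52738; 0.42428; 0.29409; 0.16286; 0.00598.
Sum = 1.414594; FGT(2.5) = 1.414594 / 8 = 0.177.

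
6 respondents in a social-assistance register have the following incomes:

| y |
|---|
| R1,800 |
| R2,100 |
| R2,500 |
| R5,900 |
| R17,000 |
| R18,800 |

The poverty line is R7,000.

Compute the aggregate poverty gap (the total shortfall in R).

Below the line: R1,800, R2,100, R2,500, R5,900 (q = 4 of N = 6).
Individual gaps: 7000−1800 = 5200; 7000−2100 = 4900; 7000−2500 = 4500; 7000−5900 = 1100.
Aggregate gap = R15,700.

R15,700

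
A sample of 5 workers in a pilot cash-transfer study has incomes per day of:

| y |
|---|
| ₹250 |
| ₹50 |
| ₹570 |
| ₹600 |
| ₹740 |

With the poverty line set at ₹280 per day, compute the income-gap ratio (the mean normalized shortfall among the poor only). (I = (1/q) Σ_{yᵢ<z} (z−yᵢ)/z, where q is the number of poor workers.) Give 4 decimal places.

0.4643

Poor units: ₹50, ₹250 (q = 2 of N = 5).
Shortfall ratios (z−y)/z: 0.8214, 0.1071; sum = 0.928571.
The income-gap ratio divides by q (the poor only): 0.928571 / 2 = 0.4643.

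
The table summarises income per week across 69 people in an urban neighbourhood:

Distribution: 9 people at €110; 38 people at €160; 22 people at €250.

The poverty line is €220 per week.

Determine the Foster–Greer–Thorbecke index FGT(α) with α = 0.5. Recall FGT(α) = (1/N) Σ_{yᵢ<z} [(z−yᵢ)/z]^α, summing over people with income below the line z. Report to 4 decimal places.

Below z: 9×€110, 38×€160 (q = 47 of N = 69).
Relative gaps: (220−110)/220 = 0.5000 (×9); (220−160)/220 = 0.2727 (×38).
Raised to α = 0.5: 0.70711 (×9); 0.52223 (×38).
Sum = 26.208814; FGT(0.5) = 26.208814 / 69 = 0.3798.

0.3798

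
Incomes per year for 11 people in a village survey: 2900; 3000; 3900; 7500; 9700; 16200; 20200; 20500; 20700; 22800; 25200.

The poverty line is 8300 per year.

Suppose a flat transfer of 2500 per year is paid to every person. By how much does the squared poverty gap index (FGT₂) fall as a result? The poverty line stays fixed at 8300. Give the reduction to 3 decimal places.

0.076

Before: below the line — 2900, 3000, 3900, 7500; squared poverty gap index (FGT₂) = 0.10194.
After the 2500 transfer: below the line — 5400, 5500, 6400; squared poverty gap index (FGT₂) = 0.02621.
Reduction = 0.10194 − 0.02621 = 0.076.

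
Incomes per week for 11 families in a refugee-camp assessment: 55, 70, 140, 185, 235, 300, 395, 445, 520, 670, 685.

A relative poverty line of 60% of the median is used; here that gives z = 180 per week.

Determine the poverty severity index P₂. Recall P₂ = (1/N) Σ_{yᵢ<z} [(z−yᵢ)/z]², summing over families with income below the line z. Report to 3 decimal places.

Incomes under z: 55, 70, 140 (q = 3 of N = 11).
Normalized shortfalls: (180−55)/180 = 0.6944; (180−70)/180 = 0.6111; (180−140)/180 = 0.2222.
Squared: 0.4823; 0.3735; 0.0494.
Sum = 0.905093; P₂ = 0.905093 / 11 = 0.082.

0.082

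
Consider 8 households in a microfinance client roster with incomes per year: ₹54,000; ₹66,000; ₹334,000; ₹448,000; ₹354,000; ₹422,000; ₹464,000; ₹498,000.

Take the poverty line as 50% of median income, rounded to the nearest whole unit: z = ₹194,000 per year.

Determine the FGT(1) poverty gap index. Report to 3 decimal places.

Incomes under z: ₹54,000, ₹66,000 (q = 2 of N = 8).
Gap ratios (z−y)/z: (194000−54000)/194000 = 0.7216; (194000−66000)/194000 = 0.6598.
Σ = 1.381443. Dividing by the full population N = 8 gives P₁ = 0.173.

0.173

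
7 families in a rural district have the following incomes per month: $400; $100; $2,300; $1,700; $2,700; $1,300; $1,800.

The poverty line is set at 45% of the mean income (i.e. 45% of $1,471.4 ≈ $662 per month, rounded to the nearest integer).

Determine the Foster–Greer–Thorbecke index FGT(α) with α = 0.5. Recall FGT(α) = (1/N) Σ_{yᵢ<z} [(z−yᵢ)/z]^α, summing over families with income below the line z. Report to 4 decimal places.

0.2215

Incomes under z: $100, $400 (q = 2 of N = 7).
Normalized shortfalls: (662−100)/662 = 0.8489; (662−400)/662 = 0.3958.
Raised to α = 0.5: 0.92138; 0.62910.
Sum = 1.550484; FGT(0.5) = 1.550484 / 7 = 0.2215.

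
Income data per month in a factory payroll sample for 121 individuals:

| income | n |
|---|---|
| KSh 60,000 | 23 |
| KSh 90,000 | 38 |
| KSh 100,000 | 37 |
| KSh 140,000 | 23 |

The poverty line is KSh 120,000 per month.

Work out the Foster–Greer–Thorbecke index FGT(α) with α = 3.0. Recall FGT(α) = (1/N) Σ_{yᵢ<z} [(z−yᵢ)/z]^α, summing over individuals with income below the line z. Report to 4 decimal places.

Below the line: 23×KSh 60,000, 38×KSh 90,000, 37×KSh 100,000 (q = 98 of N = 121).
Relative gaps: (120000−60000)/120000 = 0.5000 (×23); (120000−90000)/120000 = 0.2500 (×38); (120000−100000)/120000 = 0.1667 (×37).
Raised to α = 3.0: 0.12500 (×23); 0.01562 (×38); 0.00463 (×37).
Sum = 3.640046; FGT(3.0) = 3.640046 / 121 = 0.0301.

0.0301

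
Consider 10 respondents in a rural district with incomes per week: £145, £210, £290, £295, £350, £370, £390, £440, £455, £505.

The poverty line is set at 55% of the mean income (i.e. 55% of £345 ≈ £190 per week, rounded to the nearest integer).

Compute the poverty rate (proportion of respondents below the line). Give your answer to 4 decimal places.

0.1000

1 of the 10 respondents have income below £190.
H = 1/10 = 0.1000.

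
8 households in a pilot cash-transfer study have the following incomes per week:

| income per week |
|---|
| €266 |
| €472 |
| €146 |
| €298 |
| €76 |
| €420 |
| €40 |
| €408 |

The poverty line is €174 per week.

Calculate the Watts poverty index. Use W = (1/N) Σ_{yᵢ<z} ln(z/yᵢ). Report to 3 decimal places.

0.309

Below z: €40, €76, €146 (q = 3 of N = 8).
Log gaps: ln(174/40) = 1.4702; ln(174/76) = 0.8283; ln(174/146) = 0.1754.
W = 2.473946 / 8 = 0.309.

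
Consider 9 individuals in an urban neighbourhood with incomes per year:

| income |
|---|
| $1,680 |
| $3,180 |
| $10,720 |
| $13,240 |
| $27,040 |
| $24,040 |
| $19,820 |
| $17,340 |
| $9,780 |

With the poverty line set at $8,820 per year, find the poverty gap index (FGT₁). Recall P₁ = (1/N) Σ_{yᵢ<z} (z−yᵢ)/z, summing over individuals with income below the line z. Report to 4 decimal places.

Incomes under z: $1,680, $3,180 (q = 2 of N = 9).
Shortfall ratios: (8820−1680)/8820 = 0.8095; (8820−3180)/8820 = 0.6395.
Σ = 1.448980. Dividing by the full population N = 9 gives P₁ = 0.1610.

0.1610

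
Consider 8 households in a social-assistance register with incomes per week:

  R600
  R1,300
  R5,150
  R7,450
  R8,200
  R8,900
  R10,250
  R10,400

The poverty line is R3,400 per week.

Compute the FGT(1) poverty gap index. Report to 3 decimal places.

Below the line: R600, R1,300 (q = 2 of N = 8).
Relative gaps: (3400−600)/3400 = 0.8235; (3400−1300)/3400 = 0.6176.
Sum of shortfalls = 1.441176; P₁ averages over all N: 1.441176 / 8 = 0.180.

0.180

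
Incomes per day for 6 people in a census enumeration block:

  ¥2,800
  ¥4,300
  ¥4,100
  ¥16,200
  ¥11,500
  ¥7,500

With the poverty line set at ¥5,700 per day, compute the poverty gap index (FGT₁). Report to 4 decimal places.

0.1725

Poor units: ¥2,800, ¥4,100, ¥4,300 (q = 3 of N = 6).
Relative gaps: (5700−2800)/5700 = 0.5088; (5700−4100)/5700 = 0.2807; (5700−4300)/5700 = 0.2456.
Sum of shortfalls = 1.035088; P₁ averages over all N: 1.035088 / 6 = 0.1725.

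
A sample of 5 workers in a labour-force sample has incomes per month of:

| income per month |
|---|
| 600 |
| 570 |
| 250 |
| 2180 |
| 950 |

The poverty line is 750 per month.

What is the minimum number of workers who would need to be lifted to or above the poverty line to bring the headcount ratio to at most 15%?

3

3 of the 5 workers are poor, so H = 3/5 = 0.600.
A headcount ratio of at most 15% allows at most ⌊0.15 × 5⌋ = 0 poor workers.
So at least 3 − 0 = 3 must be lifted.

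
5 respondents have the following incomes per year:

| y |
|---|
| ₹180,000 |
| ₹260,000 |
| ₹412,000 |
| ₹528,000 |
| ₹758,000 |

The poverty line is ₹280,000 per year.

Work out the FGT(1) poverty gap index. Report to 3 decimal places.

0.086

Below the line: ₹180,000, ₹260,000 (q = 2 of N = 5).
Shortfall ratios: (280000−180000)/280000 = 0.3571; (280000−260000)/280000 = 0.0714.
Sum of shortfalls = 0.428571; P₁ averages over all N: 0.428571 / 5 = 0.086.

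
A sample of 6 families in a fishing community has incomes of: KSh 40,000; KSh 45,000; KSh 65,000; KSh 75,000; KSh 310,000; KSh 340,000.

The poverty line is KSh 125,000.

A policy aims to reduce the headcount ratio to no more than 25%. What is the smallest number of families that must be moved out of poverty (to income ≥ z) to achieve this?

4 of the 6 families are poor, so H = 4/6 = 0.667.
A headcount ratio of at most 25% allows at most ⌊0.25 × 6⌋ = 1 poor families.
So at least 4 − 1 = 3 must be lifted.

3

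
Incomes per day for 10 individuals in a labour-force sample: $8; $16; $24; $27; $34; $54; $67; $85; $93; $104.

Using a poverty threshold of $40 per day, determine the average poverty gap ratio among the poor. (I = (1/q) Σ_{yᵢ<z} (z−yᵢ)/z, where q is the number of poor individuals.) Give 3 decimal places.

Incomes under z: $8, $16, $24, $27, $34 (q = 5 of N = 10).
Shortfall ratios (z−y)/z: 0.8000, 0.6000, 0.4000, 0.3250, 0.1500; sum = 2.275000.
The income-gap ratio divides by q (the poor only): 2.275000 / 5 = 0.455.

0.455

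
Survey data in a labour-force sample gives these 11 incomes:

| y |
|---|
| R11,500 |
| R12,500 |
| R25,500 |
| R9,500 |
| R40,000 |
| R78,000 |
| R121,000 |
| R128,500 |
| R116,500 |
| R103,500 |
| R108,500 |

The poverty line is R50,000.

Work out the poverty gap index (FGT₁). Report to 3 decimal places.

0.275

Below z: R9,500, R11,500, R12,500, R25,500, R40,000 (q = 5 of N = 11).
Relative gaps: (50000−9500)/50000 = 0.8100; (50000−11500)/50000 = 0.7700; (50000−12500)/50000 = 0.7500; (50000−25500)/50000 = 0.4900; (50000−40000)/50000 = 0.2000.
Sum of shortfalls = 3.020000; P₁ averages over all N: 3.020000 / 11 = 0.275.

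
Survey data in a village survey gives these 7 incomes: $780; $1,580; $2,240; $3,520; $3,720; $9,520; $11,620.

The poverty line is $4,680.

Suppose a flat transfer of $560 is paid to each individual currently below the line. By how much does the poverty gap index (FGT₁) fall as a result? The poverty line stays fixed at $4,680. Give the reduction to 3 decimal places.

0.085

Before: below the line — $780, $1,580, $2,240, $3,520, $3,720; poverty gap index (FGT₁) = 0.35287.
After the $560 transfer: below the line — $1,340, $2,140, $2,800, $4,080, $4,280; poverty gap index (FGT₁) = 0.26740.
Reduction = 0.35287 − 0.26740 = 0.085.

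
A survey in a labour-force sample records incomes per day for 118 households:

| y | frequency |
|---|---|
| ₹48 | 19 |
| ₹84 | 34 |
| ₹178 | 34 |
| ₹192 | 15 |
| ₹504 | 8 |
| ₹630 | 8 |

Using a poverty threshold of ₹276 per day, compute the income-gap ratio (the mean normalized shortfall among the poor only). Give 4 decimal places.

Below the line: 19×₹48, 34×₹84, 34×₹178, 15×₹192 (q = 102 of N = 118).
Shortfall ratios (z−y)/z: 0.8261 (×19), 0.6957 (×34), 0.3551 (×34), 0.3043 (×15); sum = 55.985507.
The income-gap ratio divides by q (the poor only): 55.985507 / 102 = 0.5489.

0.5489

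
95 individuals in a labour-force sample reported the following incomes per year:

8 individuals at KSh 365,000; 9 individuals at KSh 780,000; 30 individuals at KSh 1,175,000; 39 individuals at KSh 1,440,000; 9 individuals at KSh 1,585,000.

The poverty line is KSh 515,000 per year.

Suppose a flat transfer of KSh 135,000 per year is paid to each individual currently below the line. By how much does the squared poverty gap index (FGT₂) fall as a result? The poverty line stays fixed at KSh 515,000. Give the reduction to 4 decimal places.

Before: below the line — 8×KSh 365,000; squared poverty gap index (FGT₂) = 0.007144.
After the KSh 135,000 transfer: below the line — 8×KSh 500,000; squared poverty gap index (FGT₂) = 0.000071.
Reduction = 0.007144 − 0.000071 = 0.0071.

0.0071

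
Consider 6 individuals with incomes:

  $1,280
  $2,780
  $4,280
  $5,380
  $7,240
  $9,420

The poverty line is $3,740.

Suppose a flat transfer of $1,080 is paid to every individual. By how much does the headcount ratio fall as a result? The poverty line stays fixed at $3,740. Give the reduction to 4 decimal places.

Before: below the line — $1,280, $2,780; headcount ratio = 0.333333.
After the $1,080 transfer: below the line — $2,360; headcount ratio = 0.166667.
Reduction = 0.333333 − 0.166667 = 0.1667.

0.1667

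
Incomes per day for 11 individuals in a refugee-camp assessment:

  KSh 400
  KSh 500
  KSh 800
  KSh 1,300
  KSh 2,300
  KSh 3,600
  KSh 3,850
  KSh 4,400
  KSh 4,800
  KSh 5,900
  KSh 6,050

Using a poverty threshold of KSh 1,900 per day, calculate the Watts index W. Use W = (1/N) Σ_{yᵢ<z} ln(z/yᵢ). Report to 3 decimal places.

0.376

Poor units: KSh 400, KSh 500, KSh 800, KSh 1,300 (q = 4 of N = 11).
Log gaps: ln(1900/400) = 1.5581; ln(1900/500) = 1.3350; ln(1900/800) = 0.8650; ln(1900/1300) = 0.3795.
W = 4.137633 / 11 = 0.376.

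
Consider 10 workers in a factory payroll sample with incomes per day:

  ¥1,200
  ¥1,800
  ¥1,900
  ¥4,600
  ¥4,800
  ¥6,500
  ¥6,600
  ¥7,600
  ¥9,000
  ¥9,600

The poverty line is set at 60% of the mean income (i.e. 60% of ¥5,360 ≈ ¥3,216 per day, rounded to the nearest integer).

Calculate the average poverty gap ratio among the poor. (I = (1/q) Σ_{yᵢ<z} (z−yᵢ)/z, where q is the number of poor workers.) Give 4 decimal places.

Poor units: ¥1,200, ¥1,800, ¥1,900 (q = 3 of N = 10).
Relative gaps: 0.6269, 0.4403, 0.4092; sum = 1.476368.
The income-gap ratio divides by q (the poor only): 1.476368 / 3 = 0.4921.

0.4921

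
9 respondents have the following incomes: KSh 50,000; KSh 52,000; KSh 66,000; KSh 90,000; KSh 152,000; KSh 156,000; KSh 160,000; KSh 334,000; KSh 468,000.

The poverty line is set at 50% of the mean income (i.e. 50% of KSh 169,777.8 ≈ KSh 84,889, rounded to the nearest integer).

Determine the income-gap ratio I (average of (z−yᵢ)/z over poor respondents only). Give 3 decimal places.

Below the line: KSh 50,000, KSh 52,000, KSh 66,000 (q = 3 of N = 9).
Shortfall ratios (z−y)/z: 0.4110, 0.3874, 0.2225; sum = 1.020945.
I averages over the q = 3 poor units only: 1.020945 / 3 = 0.340.

0.340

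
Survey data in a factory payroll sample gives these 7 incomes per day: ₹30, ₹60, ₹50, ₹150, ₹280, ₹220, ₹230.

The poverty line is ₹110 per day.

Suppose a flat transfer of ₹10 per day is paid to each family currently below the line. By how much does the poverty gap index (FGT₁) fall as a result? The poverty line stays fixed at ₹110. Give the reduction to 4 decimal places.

0.0390

Before: below the line — ₹30, ₹50, ₹60; poverty gap index (FGT₁) = 0.246753.
After the ₹10 transfer: below the line — ₹40, ₹60, ₹70; poverty gap index (FGT₁) = 0.207792.
Reduction = 0.246753 − 0.207792 = 0.0390.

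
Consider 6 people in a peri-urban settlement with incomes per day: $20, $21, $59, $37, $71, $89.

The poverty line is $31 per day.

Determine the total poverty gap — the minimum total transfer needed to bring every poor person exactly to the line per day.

$21

Poor units: $20, $21 (q = 2 of N = 6).
Individual gaps: 31−20 = 11; 31−21 = 10.
Aggregate gap = $21.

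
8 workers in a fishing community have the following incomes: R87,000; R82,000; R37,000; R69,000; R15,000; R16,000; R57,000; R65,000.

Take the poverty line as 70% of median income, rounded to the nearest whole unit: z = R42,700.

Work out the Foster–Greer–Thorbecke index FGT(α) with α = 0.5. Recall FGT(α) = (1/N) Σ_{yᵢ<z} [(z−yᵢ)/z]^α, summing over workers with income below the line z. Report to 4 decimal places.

0.2452

Incomes under z: R15,000, R16,000, R37,000 (q = 3 of N = 8).
Normalized shortfalls: (42700−15000)/42700 = 0.6487; (42700−16000)/42700 = 0.6253; (42700−37000)/42700 = 0.1335.
Raised to α = 0.5: 0.80543; 0.79075; 0.36536.
Sum = 1.961543; FGT(0.5) = 1.961543 / 8 = 0.2452.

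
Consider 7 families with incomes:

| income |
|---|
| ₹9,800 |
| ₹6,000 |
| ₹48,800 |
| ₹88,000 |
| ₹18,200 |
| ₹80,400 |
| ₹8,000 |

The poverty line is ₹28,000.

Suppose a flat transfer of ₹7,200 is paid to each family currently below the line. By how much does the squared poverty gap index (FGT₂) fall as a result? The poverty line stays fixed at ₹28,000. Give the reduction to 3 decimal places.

0.146

Before: below the line — ₹6,000, ₹8,000, ₹9,800, ₹18,200; squared poverty gap index (FGT₂) = 0.23894.
After the ₹7,200 transfer: below the line — ₹13,200, ₹15,200, ₹17,000, ₹25,400; squared poverty gap index (FGT₂) = 0.09305.
Reduction = 0.23894 − 0.09305 = 0.146.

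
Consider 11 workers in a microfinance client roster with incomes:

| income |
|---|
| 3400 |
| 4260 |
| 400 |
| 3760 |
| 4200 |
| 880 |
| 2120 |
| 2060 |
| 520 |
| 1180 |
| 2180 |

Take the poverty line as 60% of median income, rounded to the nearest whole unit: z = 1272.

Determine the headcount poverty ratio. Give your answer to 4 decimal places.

0.3636

4 of the 11 workers have income below 1272.
H = 4/11 = 0.3636.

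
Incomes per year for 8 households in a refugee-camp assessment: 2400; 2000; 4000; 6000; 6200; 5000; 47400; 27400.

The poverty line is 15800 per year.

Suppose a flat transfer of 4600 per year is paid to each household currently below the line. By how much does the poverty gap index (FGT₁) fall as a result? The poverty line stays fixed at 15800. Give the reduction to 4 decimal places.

0.2184

Before: below the line — 2000, 2400, 4000, 5000, 6000, 6200; poverty gap index (FGT₁) = 0.547468.
After the 4600 transfer: below the line — 6600, 7000, 8600, 9600, 10600, 10800; poverty gap index (FGT₁) = 0.329114.
Reduction = 0.547468 − 0.329114 = 0.2184.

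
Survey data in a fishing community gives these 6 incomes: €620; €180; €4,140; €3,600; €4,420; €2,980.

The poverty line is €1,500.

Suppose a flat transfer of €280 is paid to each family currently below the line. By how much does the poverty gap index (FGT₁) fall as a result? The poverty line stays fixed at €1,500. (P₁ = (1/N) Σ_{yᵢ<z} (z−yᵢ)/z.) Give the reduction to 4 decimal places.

0.0622

Before: below the line — €180, €620; poverty gap index (FGT₁) = 0.244444.
After the €280 transfer: below the line — €460, €900; poverty gap index (FGT₁) = 0.182222.
Reduction = 0.244444 − 0.182222 = 0.0622.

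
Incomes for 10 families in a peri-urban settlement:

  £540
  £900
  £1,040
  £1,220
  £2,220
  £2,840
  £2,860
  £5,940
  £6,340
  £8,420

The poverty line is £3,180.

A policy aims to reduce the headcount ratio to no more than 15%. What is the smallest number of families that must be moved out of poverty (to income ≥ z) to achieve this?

6

Currently q = 7 of N = 10 are below the line (H = 0.700).
A headcount ratio of at most 15% allows at most ⌊0.15 × 10⌋ = 1 poor families.
So at least 7 − 1 = 6 must be lifted.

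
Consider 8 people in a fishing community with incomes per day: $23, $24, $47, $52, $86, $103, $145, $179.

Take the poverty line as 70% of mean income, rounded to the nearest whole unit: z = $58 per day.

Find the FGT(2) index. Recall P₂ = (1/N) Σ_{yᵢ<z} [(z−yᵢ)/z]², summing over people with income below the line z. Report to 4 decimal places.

0.0943

Incomes under z: $23, $24, $47, $52 (q = 4 of N = 8).
Relative gaps: (58−23)/58 = 0.6034; (58−24)/58 = 0.5862; (58−47)/58 = 0.1897; (58−52)/58 = 0.1034.
Squared: 0.3641; 0.3436; 0.0360; 0.0107.
Sum = 0.754459; P₂ = 0.754459 / 8 = 0.0943.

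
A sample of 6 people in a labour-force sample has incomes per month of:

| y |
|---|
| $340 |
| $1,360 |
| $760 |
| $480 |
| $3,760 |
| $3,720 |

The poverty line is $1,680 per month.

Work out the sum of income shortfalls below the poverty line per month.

Below the line: $340, $480, $760, $1,360 (q = 4 of N = 6).
Individual gaps: 1680−340 = 1340; 1680−480 = 1200; 1680−760 = 920; 1680−1360 = 320.
Aggregate gap = $3,780.

$3,780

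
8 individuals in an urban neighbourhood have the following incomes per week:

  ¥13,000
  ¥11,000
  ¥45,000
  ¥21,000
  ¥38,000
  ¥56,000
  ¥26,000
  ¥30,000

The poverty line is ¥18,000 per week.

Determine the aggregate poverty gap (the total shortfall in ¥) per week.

Below the line: ¥11,000, ¥13,000 (q = 2 of N = 8).
Individual gaps: 18000−11000 = 7000; 18000−13000 = 5000.
Aggregate gap = ¥12,000.

¥12,000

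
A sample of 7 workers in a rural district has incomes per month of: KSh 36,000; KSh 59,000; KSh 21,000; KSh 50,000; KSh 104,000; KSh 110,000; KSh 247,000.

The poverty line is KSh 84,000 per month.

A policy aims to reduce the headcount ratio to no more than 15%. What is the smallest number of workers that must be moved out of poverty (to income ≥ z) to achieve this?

Currently q = 4 of N = 7 are below the line (H = 0.571).
A headcount ratio of at most 15% allows at most ⌊0.15 × 7⌋ = 1 poor workers.
So at least 4 − 1 = 3 must be lifted.

3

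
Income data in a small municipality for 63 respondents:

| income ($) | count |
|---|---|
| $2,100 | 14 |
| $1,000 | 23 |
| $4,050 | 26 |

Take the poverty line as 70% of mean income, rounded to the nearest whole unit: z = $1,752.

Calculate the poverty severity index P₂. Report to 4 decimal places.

0.0673

Below the line: 23×$1,000 (q = 23 of N = 63).
Gap ratios (z−y)/z: (1752−1000)/1752 = 0.4292 (×23).
Squared: 0.1842 (×23).
Sum = 4.237360; P₂ = 4.237360 / 63 = 0.0673.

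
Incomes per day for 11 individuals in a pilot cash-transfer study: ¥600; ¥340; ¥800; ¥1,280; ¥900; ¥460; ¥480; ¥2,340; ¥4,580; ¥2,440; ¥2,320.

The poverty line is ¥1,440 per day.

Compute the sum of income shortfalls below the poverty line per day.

Below z: ¥340, ¥460, ¥480, ¥600, ¥800, ¥900, ¥1,280 (q = 7 of N = 11).
Individual gaps: 1440−340 = 1100; 1440−460 = 980; 1440−480 = 960; 1440−600 = 840; 1440−800 = 640; 1440−900 = 540; 1440−1280 = 160.
Aggregate gap = ¥5,220.

¥5,220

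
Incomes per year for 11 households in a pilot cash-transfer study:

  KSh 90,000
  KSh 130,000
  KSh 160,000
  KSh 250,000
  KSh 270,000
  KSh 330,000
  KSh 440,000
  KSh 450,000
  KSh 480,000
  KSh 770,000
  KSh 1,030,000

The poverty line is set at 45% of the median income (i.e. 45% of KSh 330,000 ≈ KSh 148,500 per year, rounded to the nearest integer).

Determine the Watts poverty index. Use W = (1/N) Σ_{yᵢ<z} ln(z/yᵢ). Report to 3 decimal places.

0.058

Below z: KSh 90,000, KSh 130,000 (q = 2 of N = 11).
Log gaps: ln(148500/90000) = 0.5008; ln(148500/130000) = 0.1331.
W = 0.633826 / 11 = 0.058.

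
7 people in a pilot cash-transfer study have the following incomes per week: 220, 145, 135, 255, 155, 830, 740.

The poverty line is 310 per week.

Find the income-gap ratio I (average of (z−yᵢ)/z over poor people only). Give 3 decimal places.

Below z: 135, 145, 155, 220, 255 (q = 5 of N = 7).
Relative gaps: 0.5645, 0.5323, 0.5000, 0.2903, 0.1774; sum = 2.064516.
The income-gap ratio divides by q (the poor only): 2.064516 / 5 = 0.413.

0.413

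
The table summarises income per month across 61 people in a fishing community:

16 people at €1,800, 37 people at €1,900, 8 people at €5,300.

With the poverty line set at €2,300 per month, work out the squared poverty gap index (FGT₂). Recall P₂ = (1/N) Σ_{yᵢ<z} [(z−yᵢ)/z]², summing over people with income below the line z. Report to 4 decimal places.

Below z: 16×€1,800, 37×€1,900 (q = 53 of N = 61).
Shortfall ratios: (2300−1800)/2300 = 0.2174 (×16); (2300−1900)/2300 = 0.1739 (×37).
Squared: 0.0473 (×16); 0.0302 (×37).
Sum = 1.875236; P₂ = 1.875236 / 61 = 0.0307.

0.0307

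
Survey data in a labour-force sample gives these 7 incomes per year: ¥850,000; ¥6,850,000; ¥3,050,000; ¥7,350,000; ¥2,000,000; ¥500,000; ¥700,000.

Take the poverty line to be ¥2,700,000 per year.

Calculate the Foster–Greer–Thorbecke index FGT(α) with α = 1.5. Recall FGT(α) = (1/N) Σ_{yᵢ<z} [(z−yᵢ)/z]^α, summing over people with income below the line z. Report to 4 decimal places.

0.2960

Incomes under z: ¥500,000, ¥700,000, ¥850,000, ¥2,000,000 (q = 4 of N = 7).
Shortfall ratios: (2700000−500000)/2700000 = 0.8148; (2700000−700000)/2700000 = 0.7407; (2700000−850000)/2700000 = 0.6852; (2700000−2000000)/2700000 = 0.2593.
Raised to α = 1.5: 0.73551; 0.63753; 0.56717; 0.13201.
Sum = 2.072214; FGT(1.5) = 2.072214 / 7 = 0.2960.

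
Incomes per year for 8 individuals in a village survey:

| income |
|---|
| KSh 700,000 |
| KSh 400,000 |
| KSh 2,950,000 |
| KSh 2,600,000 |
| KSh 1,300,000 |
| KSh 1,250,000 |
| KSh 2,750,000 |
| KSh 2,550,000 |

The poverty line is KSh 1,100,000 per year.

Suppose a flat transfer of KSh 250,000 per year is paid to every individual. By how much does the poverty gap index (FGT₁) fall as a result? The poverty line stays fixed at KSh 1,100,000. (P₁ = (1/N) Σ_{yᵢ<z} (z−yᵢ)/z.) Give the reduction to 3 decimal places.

0.057

Before: below the line — KSh 400,000, KSh 700,000; poverty gap index (FGT₁) = 0.12500.
After the KSh 250,000 transfer: below the line — KSh 650,000, KSh 950,000; poverty gap index (FGT₁) = 0.06818.
Reduction = 0.12500 − 0.06818 = 0.057.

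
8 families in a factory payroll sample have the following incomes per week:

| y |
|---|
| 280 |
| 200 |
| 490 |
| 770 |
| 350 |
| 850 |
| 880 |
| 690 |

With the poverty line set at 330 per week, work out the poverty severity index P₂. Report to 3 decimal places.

0.022

Below z: 200, 280 (q = 2 of N = 8).
Gap ratios (z−y)/z: (330−200)/330 = 0.3939; (330−280)/330 = 0.1515.
Squared: 0.1552; 0.0230.
Sum = 0.178145; P₂ = 0.178145 / 8 = 0.022.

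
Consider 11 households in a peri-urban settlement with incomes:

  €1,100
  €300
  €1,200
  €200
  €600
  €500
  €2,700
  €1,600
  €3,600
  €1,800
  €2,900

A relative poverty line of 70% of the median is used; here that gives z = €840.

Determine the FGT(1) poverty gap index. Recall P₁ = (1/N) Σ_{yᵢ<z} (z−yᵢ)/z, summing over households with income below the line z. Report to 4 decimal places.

0.1905

Below z: €200, €300, €500, €600 (q = 4 of N = 11).
Normalized shortfalls: (840−200)/840 = 0.7619; (840−300)/840 = 0.6429; (840−500)/840 = 0.4048; (840−600)/840 = 0.2857.
Sum of shortfalls = 2.095238; P₁ averages over all N: 2.095238 / 11 = 0.1905.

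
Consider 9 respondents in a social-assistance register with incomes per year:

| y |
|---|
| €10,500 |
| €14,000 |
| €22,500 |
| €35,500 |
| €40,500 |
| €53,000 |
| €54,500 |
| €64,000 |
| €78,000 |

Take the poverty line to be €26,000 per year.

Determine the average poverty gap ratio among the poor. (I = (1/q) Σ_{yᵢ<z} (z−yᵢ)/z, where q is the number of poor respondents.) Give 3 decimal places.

0.397

Below the line: €10,500, €14,000, €22,500 (q = 3 of N = 9).
Shortfall ratios (z−y)/z: 0.5962, 0.4615, 0.1346; sum = 1.192308.
I averages over the q = 3 poor units only: 1.192308 / 3 = 0.397.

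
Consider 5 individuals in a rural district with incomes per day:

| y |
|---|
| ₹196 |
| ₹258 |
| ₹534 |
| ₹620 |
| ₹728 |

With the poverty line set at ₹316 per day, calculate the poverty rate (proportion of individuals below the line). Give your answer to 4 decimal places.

0.4000

2 of the 5 individuals have income below ₹316.
H = 2/5 = 0.4000.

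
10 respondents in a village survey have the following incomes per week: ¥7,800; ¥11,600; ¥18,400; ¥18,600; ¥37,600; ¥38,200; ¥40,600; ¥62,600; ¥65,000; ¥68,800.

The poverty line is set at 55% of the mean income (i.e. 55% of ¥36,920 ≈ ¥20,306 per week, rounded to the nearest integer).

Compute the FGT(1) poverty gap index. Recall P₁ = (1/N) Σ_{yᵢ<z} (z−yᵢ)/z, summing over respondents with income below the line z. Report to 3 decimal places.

0.122

Below z: ¥7,800, ¥11,600, ¥18,400, ¥18,600 (q = 4 of N = 10).
Shortfall ratios: (20306−7800)/20306 = 0.6159; (20306−11600)/20306 = 0.4287; (20306−18400)/20306 = 0.0939; (20306−18600)/20306 = 0.0840.
Sum of shortfalls = 1.222496; P₁ averages over all N: 1.222496 / 10 = 0.122.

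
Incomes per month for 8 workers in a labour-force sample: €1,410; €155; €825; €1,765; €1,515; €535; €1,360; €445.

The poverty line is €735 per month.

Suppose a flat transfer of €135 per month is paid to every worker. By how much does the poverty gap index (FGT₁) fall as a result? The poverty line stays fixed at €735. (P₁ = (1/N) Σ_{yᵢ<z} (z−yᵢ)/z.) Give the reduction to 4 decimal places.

Before: below the line — €155, €445, €535; poverty gap index (FGT₁) = 0.181973.
After the €135 transfer: below the line — €290, €580, €670; poverty gap index (FGT₁) = 0.113095.
Reduction = 0.181973 − 0.113095 = 0.0689.

0.0689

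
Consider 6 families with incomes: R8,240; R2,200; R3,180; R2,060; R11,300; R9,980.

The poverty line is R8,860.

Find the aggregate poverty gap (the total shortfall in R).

Below z: R2,060, R2,200, R3,180, R8,240 (q = 4 of N = 6).
Individual gaps: 8860−2060 = 6800; 8860−2200 = 6660; 8860−3180 = 5680; 8860−8240 = 620.
Aggregate gap = R19,760.

R19,760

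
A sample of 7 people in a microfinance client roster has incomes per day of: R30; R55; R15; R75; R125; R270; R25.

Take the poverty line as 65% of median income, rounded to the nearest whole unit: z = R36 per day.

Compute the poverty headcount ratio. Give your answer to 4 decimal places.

3 of the 7 people have income below R36.
H = 3/7 = 0.4286.

0.4286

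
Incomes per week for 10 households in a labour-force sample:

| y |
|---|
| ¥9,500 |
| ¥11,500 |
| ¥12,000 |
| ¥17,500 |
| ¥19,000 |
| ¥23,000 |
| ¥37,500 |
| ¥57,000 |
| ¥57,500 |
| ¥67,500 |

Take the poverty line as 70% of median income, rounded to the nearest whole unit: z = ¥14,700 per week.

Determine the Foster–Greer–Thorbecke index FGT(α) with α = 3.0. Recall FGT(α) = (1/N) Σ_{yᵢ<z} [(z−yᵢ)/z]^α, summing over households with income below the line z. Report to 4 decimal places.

Poor units: ¥9,500, ¥11,500, ¥12,000 (q = 3 of N = 10).
Normalized shortfalls: (14700−9500)/14700 = 0.3537; (14700−11500)/14700 = 0.2177; (14700−12000)/14700 = 0.1837.
Raised to α = 3.0: 0.04426; 0.01032; 0.00620.
Sum = 0.060777; FGT(3.0) = 0.060777 / 10 = 0.0061.

0.0061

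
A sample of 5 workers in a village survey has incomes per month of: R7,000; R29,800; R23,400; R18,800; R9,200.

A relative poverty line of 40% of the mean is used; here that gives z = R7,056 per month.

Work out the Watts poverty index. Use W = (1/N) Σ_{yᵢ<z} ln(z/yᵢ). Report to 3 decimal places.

Below the line: R7,000 (q = 1 of N = 5).
Log gaps: ln(7056/7000) = 0.0080.
W = 0.007968 / 5 = 0.002.

0.002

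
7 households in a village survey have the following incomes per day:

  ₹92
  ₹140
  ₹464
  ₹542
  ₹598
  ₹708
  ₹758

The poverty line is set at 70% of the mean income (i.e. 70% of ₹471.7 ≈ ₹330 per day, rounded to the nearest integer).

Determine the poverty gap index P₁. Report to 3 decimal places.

Poor units: ₹92, ₹140 (q = 2 of N = 7).
Gap ratios (z−y)/z: (330−92)/330 = 0.7212; (330−140)/330 = 0.5758.
Sum of shortfalls = 1.296970; P₁ averages over all N: 1.296970 / 7 = 0.185.

0.185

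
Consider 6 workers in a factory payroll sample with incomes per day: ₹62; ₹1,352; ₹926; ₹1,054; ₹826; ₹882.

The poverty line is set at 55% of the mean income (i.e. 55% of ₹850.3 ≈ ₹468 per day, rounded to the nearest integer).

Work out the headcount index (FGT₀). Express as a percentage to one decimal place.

1 of the 6 workers have income below ₹468.
H = 1/6 = 16.7%.

16.7%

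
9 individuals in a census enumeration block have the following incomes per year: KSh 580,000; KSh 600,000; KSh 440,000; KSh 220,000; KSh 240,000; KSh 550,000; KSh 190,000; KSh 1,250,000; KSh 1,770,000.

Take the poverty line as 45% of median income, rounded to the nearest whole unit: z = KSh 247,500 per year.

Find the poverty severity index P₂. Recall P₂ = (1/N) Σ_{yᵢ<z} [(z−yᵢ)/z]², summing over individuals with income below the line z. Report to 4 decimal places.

0.0075

Incomes under z: KSh 190,000, KSh 220,000, KSh 240,000 (q = 3 of N = 9).
Gap ratios (z−y)/z: (247500−190000)/247500 = 0.2323; (247500−220000)/247500 = 0.1111; (247500−240000)/247500 = 0.0303.
Squared: 0.0540; 0.0123; 0.0009.
Sum = 0.067238; P₂ = 0.067238 / 9 = 0.0075.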